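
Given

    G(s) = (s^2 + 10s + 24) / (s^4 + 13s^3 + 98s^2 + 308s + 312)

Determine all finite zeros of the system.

s = -4, -6

Set the numerator to zero: s^2 + 10s + 24 = 0.
Factoring: (s + 4)(s + 6) = 0.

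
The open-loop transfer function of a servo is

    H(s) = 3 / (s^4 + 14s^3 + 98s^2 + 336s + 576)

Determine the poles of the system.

s = -4 + 4j, -4 - 4j, -3 + 3j, -3 - 3j

The poles are the roots of the denominator s^4 + 14s^3 + 98s^2 + 336s + 576 = 0.
No real roots exist; factor into two real quadratics: (s^2 + 8s + 32)(s^2 + 6s + 18) = 0.
Each quadratic gives a conjugate pair via the quadratic formula.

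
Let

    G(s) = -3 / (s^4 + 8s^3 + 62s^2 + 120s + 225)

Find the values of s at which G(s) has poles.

s = -3 + 6j, -3 - 6j, -1 + 2j, -1 - 2j

The poles are the roots of the denominator s^4 + 8s^3 + 62s^2 + 120s + 225 = 0.
No real roots exist; factor into two real quadratics: (s^2 + 6s + 45)(s^2 + 2s + 5) = 0.
Each quadratic gives a conjugate pair via the quadratic formula.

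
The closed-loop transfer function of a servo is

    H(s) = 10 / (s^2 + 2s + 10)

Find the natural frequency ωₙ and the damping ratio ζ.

ωₙ ≈ 3.162 rad/s, ζ ≈ 0.3162

Compare the denominator to the standard form s^2 + 2ζωₙs + ωₙ².
ωₙ² = 10, so ωₙ = √10 ≈ 3.162 rad/s.
2ζωₙ = 2, so ζ = 2/(2·√10) ≈ 0.3162.
With ζ = 0.3162 the response is underdamped.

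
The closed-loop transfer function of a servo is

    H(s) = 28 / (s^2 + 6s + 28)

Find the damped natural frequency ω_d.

ω_d ≈ 4.359 rad/s

Comparing s^2 + 6s + 28 to s^2 + 2ζωₙs + ωₙ²: ωₙ = √28 ≈ 5.292 rad/s and ζ = 6/(2·√28) ≈ 0.5669.
ζωₙ = 6/2 = 3, so ω_d = ωₙ√(1−ζ²) = √(ωₙ² − (ζωₙ)²) = √(28 − 3²) = √19 ≈ 4.359 rad/s.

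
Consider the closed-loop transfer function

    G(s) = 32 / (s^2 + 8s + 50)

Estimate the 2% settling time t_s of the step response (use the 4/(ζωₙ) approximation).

Comparing s^2 + 8s + 50 to s^2 + 2ζωₙs + ωₙ²: ωₙ = √50 ≈ 7.071 rad/s and ζ = 8/(2·√50) ≈ 0.5657.
ζωₙ = 8/2 = 4, so t_s ≈ 4/(ζωₙ) = 4/4 = 1 s.

t_s ≈ 1 s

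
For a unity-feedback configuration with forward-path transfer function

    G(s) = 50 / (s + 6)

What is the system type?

The denominator has no factor of s at the origin — no free integrator — so this is a Type 0 system.

Type 0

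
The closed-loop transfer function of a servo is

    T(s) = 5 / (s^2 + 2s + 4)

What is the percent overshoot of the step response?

Comparing s^2 + 2s + 4 to s^2 + 2ζωₙs + ωₙ²: ωₙ = 2 rad/s and ζ = 2/(2·2) = 0.5.
%OS = 100·exp(−πζ/√(1−ζ²)) = 100·exp(−π·0.5/√(1−0.5²)) ≈ 16.3%.

%OS ≈ 16.3%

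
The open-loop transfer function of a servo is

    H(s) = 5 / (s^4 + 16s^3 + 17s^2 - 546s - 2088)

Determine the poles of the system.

s = -5 + 2j, -5 - 2j, -12, 6

The poles are the roots of the denominator s^4 + 16s^3 + 17s^2 - 546s - 2088 = 0.
Trying s = -12: the polynomial evaluates to 0, so (s + 12) is a factor.
Dividing out leaves s^3 + 4s^2 - 31s - 174 = 0.
This factors further as (s^2 + 10s + 29)(s - 6) = 0.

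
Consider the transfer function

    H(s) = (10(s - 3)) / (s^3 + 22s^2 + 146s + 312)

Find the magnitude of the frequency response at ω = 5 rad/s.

|H(j5)| ≈ 0.08969

Substitute s = j5: numerator = -30 + j50, denominator = -238 + j605.
|H(j5)| = |-30 + j50| / |-238 + j605| = 58.310 / 650.13 ≈ 0.08969.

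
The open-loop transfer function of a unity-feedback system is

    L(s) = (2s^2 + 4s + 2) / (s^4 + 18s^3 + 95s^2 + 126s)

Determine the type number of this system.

Type 1

Factor s from the denominator: s^4 + 18s^3 + 95s^2 + 126s = s·(s^3 + 18s^2 + 95s + 126).
There is 1 pole at the origin, so the system is Type 1.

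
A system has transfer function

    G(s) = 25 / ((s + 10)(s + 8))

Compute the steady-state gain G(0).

At s = 0 each factor (s + a) contributes a and each (s^2 + bs + c) contributes c.
G(0) = 25·1 / ((10) · (8)) = 25/80 = 5/16.

G(0) = 5/16 ≈ 0.3125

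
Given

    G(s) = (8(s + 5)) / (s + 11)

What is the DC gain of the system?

G(0) = 40/11 ≈ 3.636

Set s = 0: G(0) = (40) / (11) = 40/11.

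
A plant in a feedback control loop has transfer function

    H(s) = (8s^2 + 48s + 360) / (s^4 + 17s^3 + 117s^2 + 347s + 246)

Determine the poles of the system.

s = -5 + 4j, -5 - 4j, -1, -6

The poles are the roots of the denominator s^4 + 17s^3 + 117s^2 + 347s + 246 = 0.
Trying s = -1: the polynomial evaluates to 0, so (s + 1) is a factor.
Dividing out leaves s^3 + 16s^2 + 101s + 246 = 0.
This factors further as (s^2 + 10s + 41)(s + 6) = 0.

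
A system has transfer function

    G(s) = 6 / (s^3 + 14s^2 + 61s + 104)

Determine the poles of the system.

The poles are the roots of the denominator s^3 + 14s^2 + 61s + 104 = 0.
Trying s = -8: the polynomial evaluates to 0, so (s + 8) is a factor.
Dividing out leaves s^2 + 6s + 13 = 0.
The quadratic formula then gives s = -3 ± 2j.

s = -3 + 2j, -3 - 2j, -8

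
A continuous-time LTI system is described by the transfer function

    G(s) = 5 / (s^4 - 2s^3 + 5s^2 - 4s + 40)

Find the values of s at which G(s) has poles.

The poles are the roots of the denominator s^4 - 2s^3 + 5s^2 - 4s + 40 = 0.
No real roots exist; factor into two real quadratics: (s^2 - 4s + 8)(s^2 + 2s + 5) = 0.
Each quadratic gives a conjugate pair via the quadratic formula.

s = 2 ± 2j, -1 ± 2j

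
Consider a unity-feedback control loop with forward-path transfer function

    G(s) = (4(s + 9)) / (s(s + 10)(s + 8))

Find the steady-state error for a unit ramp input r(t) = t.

G(s) has one pole at the origin.
This is a Type 1 system. Kv = lim_{s→0} s·G(s) = 36/80 = 9/20.
e_ss = 1/Kv = 1/(9/20) = 20/9 ≈ 2.222.

e_ss = 2.222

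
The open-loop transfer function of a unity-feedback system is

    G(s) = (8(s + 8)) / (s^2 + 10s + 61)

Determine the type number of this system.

Type 0

The denominator has no factor of s at the origin — no free integrator — so this is a Type 0 system.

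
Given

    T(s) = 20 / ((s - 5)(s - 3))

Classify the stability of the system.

unstable

The poles can be read from the denominator factors: s = 5, 3.
Since the pole(s) at s = 5, 3 lie in the right half-plane, the system is unstable.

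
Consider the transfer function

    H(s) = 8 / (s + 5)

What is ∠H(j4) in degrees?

At s = j4: numerator = 8, denominator = 5 + j4.
∠H = ∠num − ∠den = 0° − (38.660°) = -38.66°.

∠H(j4) ≈ -38.66°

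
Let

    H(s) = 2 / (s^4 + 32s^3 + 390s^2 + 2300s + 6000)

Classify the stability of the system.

stable

The denominator s^4 + 32s^3 + 390s^2 + 2300s + 6000 factors as (s^2 + 10s + 50)(s + 12)(s + 10), giving poles at s = -5 ± 5j, -12, -10.
Since all poles lie strictly in the left half-plane, the system is stable.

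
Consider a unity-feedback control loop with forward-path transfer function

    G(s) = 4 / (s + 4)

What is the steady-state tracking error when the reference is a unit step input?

G(s) has no poles at the origin.
This is a Type 0 system. Kp = lim_{s→0} G(s) = 4/4 = 1.
e_ss = 1/(1 + Kp) = 1/(1 + 1) = 1/2 ≈ 0.5000.

e_ss = 0.5000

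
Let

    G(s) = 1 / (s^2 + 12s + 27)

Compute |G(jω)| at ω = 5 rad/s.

Substitute s = j5: numerator = 1, denominator = 2 + j60.
|G(j5)| = |1| / |2 + j60| = 1 / 60.033 ≈ 0.01666.

|G(j5)| ≈ 0.01666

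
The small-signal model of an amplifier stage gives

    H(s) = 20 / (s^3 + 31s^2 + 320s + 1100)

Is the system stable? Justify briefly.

The denominator s^3 + 31s^2 + 320s + 1100 factors as (s + 10)^2(s + 11), giving poles at s = -10, -10, -11.
Since all poles lie strictly in the left half-plane, the system is stable.

stable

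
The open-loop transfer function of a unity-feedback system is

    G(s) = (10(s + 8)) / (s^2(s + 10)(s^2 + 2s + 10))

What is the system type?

The denominator has 2 factors of s at the origin (free integrators), so this is a Type 2 system.

Type 2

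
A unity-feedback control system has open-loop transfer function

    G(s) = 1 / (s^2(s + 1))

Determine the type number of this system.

The denominator has 2 factors of s at the origin (free integrators), so this is a Type 2 system.

Type 2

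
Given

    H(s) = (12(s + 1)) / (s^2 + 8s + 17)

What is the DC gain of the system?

Set s = 0: H(0) = (12) / (17) = 12/17.

H(0) = 12/17 ≈ 0.7059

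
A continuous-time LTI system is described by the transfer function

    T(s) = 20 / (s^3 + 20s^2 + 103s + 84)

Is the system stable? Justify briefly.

stable

The denominator s^3 + 20s^2 + 103s + 84 factors as (s + 1)(s + 12)(s + 7), giving poles at s = -1, -12, -7.
Since all poles lie strictly in the left half-plane, the system is stable.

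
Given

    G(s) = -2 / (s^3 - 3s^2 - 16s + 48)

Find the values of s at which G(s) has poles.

The poles are the roots of the denominator s^3 - 3s^2 - 16s + 48 = 0.
Trying s = 3: the polynomial evaluates to 0, so (s - 3) is a factor.
Dividing out leaves s^2 - 16 = 0.
Factoring the quadratic: (s - 4)(s + 4) = 0.

s = 3, 4, -4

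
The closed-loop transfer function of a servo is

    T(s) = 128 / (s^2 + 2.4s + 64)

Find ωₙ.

Compare the denominator to the standard form s^2 + 2ζωₙs + ωₙ².
ωₙ² = 64, so ωₙ = 8 rad/s.

ωₙ = 8 rad/s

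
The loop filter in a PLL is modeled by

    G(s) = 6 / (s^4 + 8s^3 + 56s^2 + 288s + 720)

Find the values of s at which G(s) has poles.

The poles are the roots of the denominator s^4 + 8s^3 + 56s^2 + 288s + 720 = 0.
No real roots exist; factor into two real quadratics: (s^2 + 36)(s^2 + 8s + 20) = 0.
Each quadratic gives a conjugate pair via the quadratic formula.

s = ±6j, -4 ± 2j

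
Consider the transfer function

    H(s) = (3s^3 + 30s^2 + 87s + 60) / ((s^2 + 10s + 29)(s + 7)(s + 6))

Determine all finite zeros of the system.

s = -5, -1, -4

Set the numerator to zero: 3s^3 + 30s^2 + 87s + 60 = 0, i.e. 3·(s^3 + 10s^2 + 29s + 20) = 0.
Factoring: (s + 5)(s + 1)(s + 4) = 0.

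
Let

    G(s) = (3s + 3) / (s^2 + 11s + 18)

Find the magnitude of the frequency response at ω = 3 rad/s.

|G(j3)| ≈ 0.2774

Substitute s = j3: numerator = 3 + j9, denominator = 9 + j33.
|G(j3)| = |3 + j9| / |9 + j33| = 9.4868 / 34.205 ≈ 0.2774.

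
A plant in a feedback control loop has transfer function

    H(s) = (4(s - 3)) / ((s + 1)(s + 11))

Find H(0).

H(0) = -12/11 ≈ -1.091

At s = 0 each factor (s + a) contributes a and each (s^2 + bs + c) contributes c.
H(0) = 4·(-3) / ((1) · (11)) = -12/11 = -12/11.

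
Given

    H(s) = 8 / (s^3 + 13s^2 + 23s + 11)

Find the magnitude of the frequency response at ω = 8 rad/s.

Substitute s = j8: numerator = 8, denominator = -821 - j328.
|H(j8)| = |8| / |-821 - j328| = 8 / 884.10 ≈ 0.009049.

|H(j8)| ≈ 0.009049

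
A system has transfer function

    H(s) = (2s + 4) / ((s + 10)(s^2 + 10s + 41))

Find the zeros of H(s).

s = -2

Set the numerator to zero: 2s + 4 = 0, i.e. 2·(s + 2) = 0.
So s = -2.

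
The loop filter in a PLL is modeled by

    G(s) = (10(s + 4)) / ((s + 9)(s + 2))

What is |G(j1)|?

Substitute s = j1: numerator = 40 + j10, denominator = 17 + j11.
|G(j1)| = |40 + j10| / |17 + j11| = 41.231 / 20.248 ≈ 2.036.

|G(j1)| ≈ 2.036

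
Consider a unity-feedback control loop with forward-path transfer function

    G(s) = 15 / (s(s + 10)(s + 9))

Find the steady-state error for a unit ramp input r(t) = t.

e_ss = 6

G(s) has one pole at the origin.
This is a Type 1 system. Kv = lim_{s→0} s·G(s) = 15/90 = 1/6.
e_ss = 1/Kv = 1/(1/6) = 6.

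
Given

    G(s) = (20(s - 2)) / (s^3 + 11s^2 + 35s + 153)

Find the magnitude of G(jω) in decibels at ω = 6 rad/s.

Substitute s = j6: numerator = -40 + j120, denominator = -243 - j6.
|G(j6)| = |-40 + j120| / |-243 - j6| = 126.49 / 243.07 ≈ 0.5204.
In decibels: 20·log₁₀(0.5204) ≈ -5.67 dB.

|G(j6)|_dB ≈ -5.67 dB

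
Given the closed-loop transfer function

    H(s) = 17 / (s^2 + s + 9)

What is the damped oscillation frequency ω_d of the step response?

Comparing s^2 + s + 9 to s^2 + 2ζωₙs + ωₙ²: ωₙ = 3 rad/s and ζ = 1/(2·3) ≈ 0.1667.
ζωₙ = 1/2 = 0.5, so ω_d = ωₙ√(1−ζ²) = √(ωₙ² − (ζωₙ)²) = √(9 − 0.5²) = √8.75 ≈ 2.958 rad/s.

ω_d ≈ 2.958 rad/s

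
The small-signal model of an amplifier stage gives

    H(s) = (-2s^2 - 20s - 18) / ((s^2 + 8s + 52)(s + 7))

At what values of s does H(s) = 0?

s = -9, -1

Set the numerator to zero: -2s^2 - 20s - 18 = 0, i.e. -2·(s^2 + 10s + 9) = 0.
Factoring: (s + 9)(s + 1) = 0.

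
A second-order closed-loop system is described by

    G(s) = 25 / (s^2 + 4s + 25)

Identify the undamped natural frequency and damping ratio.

Compare the denominator to the standard form s^2 + 2ζωₙs + ωₙ².
ωₙ² = 25, so ωₙ = 5 rad/s.
2ζωₙ = 4, so ζ = 4/(2·5) = 0.4.

ωₙ = 5 rad/s, ζ = 0.4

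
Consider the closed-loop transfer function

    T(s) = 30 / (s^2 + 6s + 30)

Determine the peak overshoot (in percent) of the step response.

%OS ≈ 12.8%

Comparing s^2 + 6s + 30 to s^2 + 2ζωₙs + ωₙ²: ωₙ = √30 ≈ 5.477 rad/s and ζ = 6/(2·√30) ≈ 0.5477.
%OS = 100·exp(−πζ/√(1−ζ²)) = 100·exp(−π·0.5477/√(1−0.5477²)) ≈ 12.8%.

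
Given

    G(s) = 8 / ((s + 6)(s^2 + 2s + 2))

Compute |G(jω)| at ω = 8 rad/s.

|G(j8)| ≈ 0.01249

Substitute s = j8: numerator = 8, denominator = -500 - j400.
|G(j8)| = |8| / |-500 - j400| = 8 / 640.31 ≈ 0.01249.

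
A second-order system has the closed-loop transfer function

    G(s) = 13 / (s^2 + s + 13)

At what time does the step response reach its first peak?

t_p ≈ 0.8798 s

Comparing s^2 + s + 13 to s^2 + 2ζωₙs + ωₙ²: ωₙ = √13 ≈ 3.606 rad/s and ζ = 1/(2·√13) ≈ 0.1387.
ζωₙ = 1/2 = 0.5, so ω_d = ωₙ√(1−ζ²) = √(ωₙ² − (ζωₙ)²) = √(13 − 0.5²) = √12.75 ≈ 3.571 rad/s.
t_p = π/ω_d = π/3.571 ≈ 0.8798 s.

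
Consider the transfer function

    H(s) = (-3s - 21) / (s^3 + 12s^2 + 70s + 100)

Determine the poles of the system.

s = -2, -5 ± 5j

The poles are the roots of the denominator s^3 + 12s^2 + 70s + 100 = 0.
Trying s = -2: the polynomial evaluates to 0, so (s + 2) is a factor.
Dividing out leaves s^2 + 10s + 50 = 0.
The quadratic formula then gives s = -5 ± 5j.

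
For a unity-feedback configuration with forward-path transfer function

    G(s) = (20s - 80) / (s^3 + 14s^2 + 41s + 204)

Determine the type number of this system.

Type 0

The denominator has no factor of s at the origin — no free integrator — so this is a Type 0 system.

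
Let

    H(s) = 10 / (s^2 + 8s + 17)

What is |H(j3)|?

Substitute s = j3: numerator = 10, denominator = 8 + j24.
|H(j3)| = |10| / |8 + j24| = 10 / 25.298 ≈ 0.3953.

|H(j3)| ≈ 0.3953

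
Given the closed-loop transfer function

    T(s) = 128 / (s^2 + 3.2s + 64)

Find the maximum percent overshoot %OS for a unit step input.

Comparing s^2 + 3.2s + 64 to s^2 + 2ζωₙs + ωₙ²: ωₙ = 8 rad/s and ζ = 3.2/(2·8) = 0.2.
%OS = 100·exp(−πζ/√(1−ζ²)) = 100·exp(−π·0.2/√(1−0.2²)) ≈ 52.7%.

%OS ≈ 52.7%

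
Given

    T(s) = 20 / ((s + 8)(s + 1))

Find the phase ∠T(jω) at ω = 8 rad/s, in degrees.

∠T(j8) ≈ -127.9°

At s = j8: numerator = 20, denominator = -56 + j72.
∠T = ∠num − ∠den = 0° − (127.87°) = -127.9°.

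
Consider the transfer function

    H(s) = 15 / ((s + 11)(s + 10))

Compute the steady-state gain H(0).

At s = 0 each factor (s + a) contributes a and each (s^2 + bs + c) contributes c.
H(0) = 15·1 / ((11) · (10)) = 15/110 = 3/22.

H(0) = 3/22 ≈ 0.1364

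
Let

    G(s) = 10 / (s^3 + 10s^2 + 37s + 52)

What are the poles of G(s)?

The poles are the roots of the denominator s^3 + 10s^2 + 37s + 52 = 0.
Trying s = -4: the polynomial evaluates to 0, so (s + 4) is a factor.
Dividing out leaves s^2 + 6s + 13 = 0.
The quadratic formula then gives s = -3 ± 2j.

s = -3 ± 2j, -4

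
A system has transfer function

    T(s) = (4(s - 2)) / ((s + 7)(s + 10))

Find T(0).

At s = 0 each factor (s + a) contributes a and each (s^2 + bs + c) contributes c.
T(0) = 4·(-2) / ((7) · (10)) = -8/70 = -4/35.

T(0) = -4/35 ≈ -0.1143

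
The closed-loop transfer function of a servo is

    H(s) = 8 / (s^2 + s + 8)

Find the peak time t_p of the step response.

t_p ≈ 1.128 s

Comparing s^2 + s + 8 to s^2 + 2ζωₙs + ωₙ²: ωₙ = √8 ≈ 2.828 rad/s and ζ = 1/(2·√8) ≈ 0.1768.
ζωₙ = 1/2 = 0.5, so ω_d = ωₙ√(1−ζ²) = √(ωₙ² − (ζωₙ)²) = √(8 − 0.5²) = √7.75 ≈ 2.784 rad/s.
t_p = π/ω_d = π/2.784 ≈ 1.128 s.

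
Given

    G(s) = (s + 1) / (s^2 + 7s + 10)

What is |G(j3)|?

|G(j3)| ≈ 0.1504

Substitute s = j3: numerator = 1 + j3, denominator = 1 + j21.
|G(j3)| = |1 + j3| / |1 + j21| = 3.1623 / 21.024 ≈ 0.1504.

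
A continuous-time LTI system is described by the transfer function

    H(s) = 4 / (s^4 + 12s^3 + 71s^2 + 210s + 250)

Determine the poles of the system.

s = -3 ± 4j, -3 ± j

The poles are the roots of the denominator s^4 + 12s^3 + 71s^2 + 210s + 250 = 0.
No real roots exist; factor into two real quadratics: (s^2 + 6s + 25)(s^2 + 6s + 10) = 0.
Each quadratic gives a conjugate pair via the quadratic formula.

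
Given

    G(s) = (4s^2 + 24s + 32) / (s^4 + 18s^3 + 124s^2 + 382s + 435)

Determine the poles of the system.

The poles are the roots of the denominator s^4 + 18s^3 + 124s^2 + 382s + 435 = 0.
Trying s = -3: the polynomial evaluates to 0, so (s + 3) is a factor.
Dividing out leaves s^3 + 15s^2 + 79s + 145 = 0.
This factors further as (s^2 + 10s + 29)(s + 5) = 0.

s = -5 ± 2j, -3, -5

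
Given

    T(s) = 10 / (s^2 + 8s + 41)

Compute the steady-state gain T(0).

T(0) = 10/41 ≈ 0.2439

Set s = 0: T(0) = (10) / (41) = 10/41.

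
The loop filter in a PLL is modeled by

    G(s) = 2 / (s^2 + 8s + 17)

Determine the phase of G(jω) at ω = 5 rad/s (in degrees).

∠G(j5) ≈ -101.3°

At s = j5: numerator = 2, denominator = -8 + j40.
∠G = ∠num − ∠den = 0° − (101.31°) = -101.3°.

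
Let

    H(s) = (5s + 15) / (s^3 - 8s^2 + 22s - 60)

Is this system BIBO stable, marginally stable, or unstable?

The denominator s^3 - 8s^2 + 22s - 60 factors as (s^2 - 2s + 10)(s - 6), giving poles at s = 1 ± 3j, 6.
Since the pole(s) at s = 1 + 3j, 1 - 3j, 6 lie in the right half-plane, the system is unstable.

unstable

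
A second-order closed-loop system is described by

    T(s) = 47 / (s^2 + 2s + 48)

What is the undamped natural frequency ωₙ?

ωₙ ≈ 6.928 rad/s

Compare the denominator to the standard form s^2 + 2ζωₙs + ωₙ².
ωₙ² = 48, so ωₙ = √48 ≈ 6.928 rad/s.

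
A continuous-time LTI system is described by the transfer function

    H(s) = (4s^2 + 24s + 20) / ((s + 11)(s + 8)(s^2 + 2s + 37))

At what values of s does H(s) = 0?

s = -5, -1

Set the numerator to zero: 4s^2 + 24s + 20 = 0, i.e. 4·(s^2 + 6s + 5) = 0.
Factoring: (s + 5)(s + 1) = 0.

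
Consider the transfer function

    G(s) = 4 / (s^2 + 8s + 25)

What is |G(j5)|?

|G(j5)| = 0.1000

Substitute s = j5: numerator = 4, denominator = j40.
|G(j5)| = |4| / |j40| = 4 / 40 = 0.1000.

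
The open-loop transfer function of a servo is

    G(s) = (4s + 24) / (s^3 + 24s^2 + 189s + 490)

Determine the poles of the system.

The poles are the roots of the denominator s^3 + 24s^2 + 189s + 490 = 0.
Trying s = -7: the polynomial evaluates to 0, so (s + 7) is a factor.
Dividing out leaves s^2 + 17s + 70 = 0.
Factoring the quadratic: (s + 7)(s + 10) = 0.

s = -7, -7, -10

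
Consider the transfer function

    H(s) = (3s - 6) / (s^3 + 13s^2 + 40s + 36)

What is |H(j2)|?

Substitute s = j2: numerator = -6 + j6, denominator = -16 + j72.
|H(j2)| = |-6 + j6| / |-16 + j72| = 8.4853 / 73.756 ≈ 0.1150.

|H(j2)| ≈ 0.1150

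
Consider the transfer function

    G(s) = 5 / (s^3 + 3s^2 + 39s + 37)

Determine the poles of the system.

s = -1 ± 6j, -1

The poles are the roots of the denominator s^3 + 3s^2 + 39s + 37 = 0.
Trying s = -1: the polynomial evaluates to 0, so (s + 1) is a factor.
Dividing out leaves s^2 + 2s + 37 = 0.
The quadratic formula then gives s = -1 ± 6j.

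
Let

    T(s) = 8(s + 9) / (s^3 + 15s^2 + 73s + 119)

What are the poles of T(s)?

s = -4 + j, -4 - j, -7

The poles are the roots of the denominator s^3 + 15s^2 + 73s + 119 = 0.
Trying s = -7: the polynomial evaluates to 0, so (s + 7) is a factor.
Dividing out leaves s^2 + 8s + 17 = 0.
The quadratic formula then gives s = -4 ± 1j.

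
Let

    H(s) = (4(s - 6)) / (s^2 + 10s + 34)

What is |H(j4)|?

Substitute s = j4: numerator = -24 + j16, denominator = 18 + j40.
|H(j4)| = |-24 + j16| / |18 + j40| = 28.844 / 43.863 ≈ 0.6576.

|H(j4)| ≈ 0.6576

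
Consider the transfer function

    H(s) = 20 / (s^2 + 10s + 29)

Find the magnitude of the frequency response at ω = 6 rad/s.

|H(j6)| ≈ 0.3311

Substitute s = j6: numerator = 20, denominator = -7 + j60.
|H(j6)| = |20| / |-7 + j60| = 20 / 60.407 ≈ 0.3311.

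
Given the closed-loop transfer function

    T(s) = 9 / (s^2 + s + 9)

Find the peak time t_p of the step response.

t_p ≈ 1.062 s

Comparing s^2 + s + 9 to s^2 + 2ζωₙs + ωₙ²: ωₙ = 3 rad/s and ζ = 1/(2·3) ≈ 0.1667.
ζωₙ = 1/2 = 0.5, so ω_d = ωₙ√(1−ζ²) = √(ωₙ² − (ζωₙ)²) = √(9 − 0.5²) = √8.75 ≈ 2.958 rad/s.
t_p = π/ω_d = π/2.958 ≈ 1.062 s.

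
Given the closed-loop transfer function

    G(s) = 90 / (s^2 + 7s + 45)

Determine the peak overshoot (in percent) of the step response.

%OS ≈ 14.6%

Comparing s^2 + 7s + 45 to s^2 + 2ζωₙs + ωₙ²: ωₙ = √45 ≈ 6.708 rad/s and ζ = 7/(2·√45) ≈ 0.5217.
%OS = 100·exp(−πζ/√(1−ζ²)) = 100·exp(−π·0.5217/√(1−0.5217²)) ≈ 14.6%.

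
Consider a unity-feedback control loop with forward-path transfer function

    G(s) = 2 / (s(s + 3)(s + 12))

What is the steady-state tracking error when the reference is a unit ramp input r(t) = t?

G(s) has one pole at the origin.
This is a Type 1 system. Kv = lim_{s→0} s·G(s) = 2/36 = 1/18.
e_ss = 1/Kv = 1/(1/18) = 18.

e_ss = 18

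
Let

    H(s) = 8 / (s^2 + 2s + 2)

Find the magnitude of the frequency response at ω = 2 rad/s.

Substitute s = j2: numerator = 8, denominator = -2 + j4.
|H(j2)| = |8| / |-2 + j4| = 8 / 4.4721 ≈ 1.789.

|H(j2)| ≈ 1.789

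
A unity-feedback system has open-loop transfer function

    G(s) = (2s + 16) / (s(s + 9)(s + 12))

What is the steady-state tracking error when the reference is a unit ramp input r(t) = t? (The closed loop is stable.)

e_ss = 6.750

G(s) has one pole at the origin.
This is a Type 1 system. Kv = lim_{s→0} s·G(s) = 16/108 = 4/27.
e_ss = 1/Kv = 1/(4/27) = 27/4 ≈ 6.750.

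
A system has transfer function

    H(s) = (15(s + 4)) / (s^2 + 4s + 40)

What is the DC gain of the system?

H(0) = 3/2 ≈ 1.500

Set s = 0: H(0) = (60) / (40) = 3/2.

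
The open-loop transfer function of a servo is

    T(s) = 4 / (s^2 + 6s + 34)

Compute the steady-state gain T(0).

T(0) = 2/17 ≈ 0.1176

Set s = 0: T(0) = (4) / (34) = 2/17.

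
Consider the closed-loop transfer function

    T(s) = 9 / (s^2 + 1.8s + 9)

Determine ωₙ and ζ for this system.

Compare the denominator to the standard form s^2 + 2ζωₙs + ωₙ².
ωₙ² = 9, so ωₙ = 3 rad/s.
2ζωₙ = 1.8, so ζ = 1.8/(2·3) = 0.3.

ωₙ = 3 rad/s, ζ = 0.3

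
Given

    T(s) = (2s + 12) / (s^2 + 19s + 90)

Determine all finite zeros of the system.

s = -6

Set the numerator to zero: 2s + 12 = 0, i.e. 2·(s + 6) = 0.
So s = -6.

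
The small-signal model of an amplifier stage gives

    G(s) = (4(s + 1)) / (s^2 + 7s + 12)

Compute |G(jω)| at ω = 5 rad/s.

Substitute s = j5: numerator = 4 + j20, denominator = -13 + j35.
|G(j5)| = |4 + j20| / |-13 + j35| = 20.396 / 37.336 ≈ 0.5463.

|G(j5)| ≈ 0.5463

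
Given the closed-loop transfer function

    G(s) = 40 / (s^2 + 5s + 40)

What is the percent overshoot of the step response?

Comparing s^2 + 5s + 40 to s^2 + 2ζωₙs + ωₙ²: ωₙ = √40 ≈ 6.325 rad/s and ζ = 5/(2·√40) ≈ 0.3953.
%OS = 100·exp(−πζ/√(1−ζ²)) = 100·exp(−π·0.3953/√(1−0.3953²)) ≈ 25.9%.

%OS ≈ 25.9%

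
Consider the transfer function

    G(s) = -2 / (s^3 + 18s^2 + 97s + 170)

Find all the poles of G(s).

The poles are the roots of the denominator s^3 + 18s^2 + 97s + 170 = 0.
Trying s = -10: the polynomial evaluates to 0, so (s + 10) is a factor.
Dividing out leaves s^2 + 8s + 17 = 0.
The quadratic formula then gives s = -4 ± 1j.

s = -4 + j, -4 - j, -10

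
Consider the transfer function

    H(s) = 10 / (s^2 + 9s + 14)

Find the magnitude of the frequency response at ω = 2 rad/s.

|H(j2)| ≈ 0.4856

Substitute s = j2: numerator = 10, denominator = 10 + j18.
|H(j2)| = |10| / |10 + j18| = 10 / 20.591 ≈ 0.4856.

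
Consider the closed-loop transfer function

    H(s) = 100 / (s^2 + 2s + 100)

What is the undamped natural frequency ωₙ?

Compare the denominator to the standard form s^2 + 2ζωₙs + ωₙ².
ωₙ² = 100, so ωₙ = 10 rad/s.

ωₙ = 10 rad/s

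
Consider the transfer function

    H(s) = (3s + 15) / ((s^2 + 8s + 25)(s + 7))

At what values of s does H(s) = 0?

Set the numerator to zero: 3s + 15 = 0, i.e. 3·(s + 5) = 0.
So s = -5.

s = -5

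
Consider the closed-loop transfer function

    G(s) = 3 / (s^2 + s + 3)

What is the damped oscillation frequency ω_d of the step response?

ω_d ≈ 1.658 rad/s

Comparing s^2 + s + 3 to s^2 + 2ζωₙs + ωₙ²: ωₙ = √3 ≈ 1.732 rad/s and ζ = 1/(2·√3) ≈ 0.2887.
ζωₙ = 1/2 = 0.5, so ω_d = ωₙ√(1−ζ²) = √(ωₙ² − (ζωₙ)²) = √(3 − 0.5²) = √2.75 ≈ 1.658 rad/s.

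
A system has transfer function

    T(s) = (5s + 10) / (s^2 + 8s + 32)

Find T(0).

T(0) = 5/16 ≈ 0.3125

Set s = 0: T(0) = (10) / (32) = 5/16.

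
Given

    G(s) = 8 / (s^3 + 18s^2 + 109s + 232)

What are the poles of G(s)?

s = -5 ± 2j, -8

The poles are the roots of the denominator s^3 + 18s^2 + 109s + 232 = 0.
Trying s = -8: the polynomial evaluates to 0, so (s + 8) is a factor.
Dividing out leaves s^2 + 10s + 29 = 0.
The quadratic formula then gives s = -5 ± 2j.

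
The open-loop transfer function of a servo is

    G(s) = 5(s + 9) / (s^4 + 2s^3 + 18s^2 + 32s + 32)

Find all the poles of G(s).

s = ±4j, -1 ± j

The poles are the roots of the denominator s^4 + 2s^3 + 18s^2 + 32s + 32 = 0.
No real roots exist; factor into two real quadratics: (s^2 + 16)(s^2 + 2s + 2) = 0.
Each quadratic gives a conjugate pair via the quadratic formula.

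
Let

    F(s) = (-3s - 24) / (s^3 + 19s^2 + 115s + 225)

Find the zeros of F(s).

Set the numerator to zero: -3s - 24 = 0, i.e. -3·(s + 8) = 0.
So s = -8.

s = -8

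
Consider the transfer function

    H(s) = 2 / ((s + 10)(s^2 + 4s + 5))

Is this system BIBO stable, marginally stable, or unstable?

stable

The poles can be read from the denominator factors: s = -10, -2 + j, -2 - j.
Since all poles lie strictly in the left half-plane, the system is stable.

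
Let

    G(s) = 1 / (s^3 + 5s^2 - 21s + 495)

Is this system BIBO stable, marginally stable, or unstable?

unstable

The denominator s^3 + 5s^2 - 21s + 495 factors as (s^2 - 6s + 45)(s + 11), giving poles at s = 3 ± 6j, -11.
Since the pole(s) at s = 3 ± 6j lie in the right half-plane, the system is unstable.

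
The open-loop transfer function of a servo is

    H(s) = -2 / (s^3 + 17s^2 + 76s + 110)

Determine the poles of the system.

s = -3 + j, -3 - j, -11

The poles are the roots of the denominator s^3 + 17s^2 + 76s + 110 = 0.
Trying s = -11: the polynomial evaluates to 0, so (s + 11) is a factor.
Dividing out leaves s^2 + 6s + 10 = 0.
The quadratic formula then gives s = -3 ± 1j.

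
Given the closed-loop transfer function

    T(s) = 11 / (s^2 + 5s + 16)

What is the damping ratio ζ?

Compare the denominator to the standard form s^2 + 2ζωₙs + ωₙ².
ωₙ² = 16, so ωₙ = 4 rad/s.
2ζωₙ = 5, so ζ = 5/(2·4) = 0.625.

ζ = 0.625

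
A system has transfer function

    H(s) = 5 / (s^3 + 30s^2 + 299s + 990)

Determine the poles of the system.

s = -10, -9, -11

The poles are the roots of the denominator s^3 + 30s^2 + 299s + 990 = 0.
Trying s = -10: the polynomial evaluates to 0, so (s + 10) is a factor.
Dividing out leaves s^2 + 20s + 99 = 0.
Factoring the quadratic: (s + 9)(s + 11) = 0.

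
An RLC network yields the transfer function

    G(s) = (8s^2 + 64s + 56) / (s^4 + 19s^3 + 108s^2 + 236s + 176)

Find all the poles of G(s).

s = -4, -11, -2, -2

The poles are the roots of the denominator s^4 + 19s^3 + 108s^2 + 236s + 176 = 0.
Trying s = -4: the polynomial evaluates to 0, so (s + 4) is a factor.
Dividing out leaves s^3 + 15s^2 + 48s + 44 = 0.
This factors further as (s + 11)(s + 2)^2 = 0.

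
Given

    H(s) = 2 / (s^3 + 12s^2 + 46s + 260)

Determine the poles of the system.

The poles are the roots of the denominator s^3 + 12s^2 + 46s + 260 = 0.
Trying s = -10: the polynomial evaluates to 0, so (s + 10) is a factor.
Dividing out leaves s^2 + 2s + 26 = 0.
The quadratic formula then gives s = -1 ± 5j.

s = -1 ± 5j, -10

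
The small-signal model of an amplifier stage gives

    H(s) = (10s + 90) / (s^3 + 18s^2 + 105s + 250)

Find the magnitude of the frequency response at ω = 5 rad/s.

|H(j5)| ≈ 0.2302

Substitute s = j5: numerator = 90 + j50, denominator = -200 + j400.
|H(j5)| = |90 + j50| / |-200 + j400| = 102.96 / 447.21 ≈ 0.2302.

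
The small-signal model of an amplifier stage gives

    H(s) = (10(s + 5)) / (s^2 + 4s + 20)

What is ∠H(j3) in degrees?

∠H(j3) ≈ -16.53°

At s = j3: numerator = 50 + j30, denominator = 11 + j12.
∠H = ∠num − ∠den = 30.964° − (47.490°) = -16.53°.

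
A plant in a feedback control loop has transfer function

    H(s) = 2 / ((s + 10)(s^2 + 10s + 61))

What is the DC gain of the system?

H(0) = 1/305 ≈ 0.003279

At s = 0 each factor (s + a) contributes a and each (s^2 + bs + c) contributes c.
H(0) = 2·1 / ((10) · (61)) = 2/610 = 1/305.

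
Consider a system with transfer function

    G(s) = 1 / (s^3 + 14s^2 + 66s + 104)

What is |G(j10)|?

|G(j10)| ≈ 0.0007463

Substitute s = j10: numerator = 1, denominator = -1296 - j340.
|G(j10)| = |1| / |-1296 - j340| = 1 / 1339.9 ≈ 0.0007463.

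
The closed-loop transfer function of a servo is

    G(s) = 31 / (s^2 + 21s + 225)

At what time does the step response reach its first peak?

Comparing s^2 + 21s + 225 to s^2 + 2ζωₙs + ωₙ²: ωₙ = 15 rad/s and ζ = 21/(2·15) = 0.7.
ζωₙ = 21/2 = 10.5, so ω_d = ωₙ√(1−ζ²) = √(ωₙ² − (ζωₙ)²) = √(225 − 10.5²) = √114.75 ≈ 10.71 rad/s.
t_p = π/ω_d = π/10.71 ≈ 0.2933 s.

t_p ≈ 0.2933 s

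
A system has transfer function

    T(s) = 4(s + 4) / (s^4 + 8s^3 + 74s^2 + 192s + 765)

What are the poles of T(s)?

The poles are the roots of the denominator s^4 + 8s^3 + 74s^2 + 192s + 765 = 0.
No real roots exist; factor into two real quadratics: (s^2 + 2s + 17)(s^2 + 6s + 45) = 0.
Each quadratic gives a conjugate pair via the quadratic formula.

s = -1 + 4j, -1 - 4j, -3 + 6j, -3 - 6j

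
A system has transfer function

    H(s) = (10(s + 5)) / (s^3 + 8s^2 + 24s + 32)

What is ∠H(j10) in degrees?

∠H(j10) ≈ -161.3°

At s = j10: numerator = 50 + j100, denominator = -768 - j760.
∠H = ∠num − ∠den = 63.435° − (-135.30°) = 198.7°, which wraps to -161.3°.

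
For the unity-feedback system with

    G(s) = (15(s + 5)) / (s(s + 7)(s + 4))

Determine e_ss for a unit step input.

e_ss = 0

G(s) has one pole at the origin.
This is a Type 1 system; for a step input the steady-state error is zero.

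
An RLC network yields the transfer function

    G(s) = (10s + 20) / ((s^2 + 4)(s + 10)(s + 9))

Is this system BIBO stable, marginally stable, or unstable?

marginally stable

The poles can be read from the denominator factors: s = 2j, -2j, -10, -9.
Since the simple pole(s) at s = 2j, -2j lie on the jω-axis with none in the right half-plane, the system is marginally stable.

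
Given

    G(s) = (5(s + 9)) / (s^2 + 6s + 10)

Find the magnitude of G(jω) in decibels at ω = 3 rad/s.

|G(j3)|_dB ≈ 8.40 dB

Substitute s = j3: numerator = 45 + j15, denominator = 1 + j18.
|G(j3)| = |45 + j15| / |1 + j18| = 47.434 / 18.028 ≈ 2.631.
In decibels: 20·log₁₀(2.631) ≈ 8.40 dB.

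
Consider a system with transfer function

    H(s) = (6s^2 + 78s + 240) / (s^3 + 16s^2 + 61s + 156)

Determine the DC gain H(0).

Set s = 0: H(0) = (240) / (156) = 20/13.

H(0) = 20/13 ≈ 1.538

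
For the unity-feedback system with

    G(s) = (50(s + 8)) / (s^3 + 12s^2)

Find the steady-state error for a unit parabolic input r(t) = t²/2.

G(s) has 2 poles at the origin.
This is a Type 2 system. Ka = lim_{s→0} s^2·G(s) = 400/12 = 100/3.
e_ss = 1/Ka = 1/(100/3) = 3/100 ≈ 0.03000.

e_ss = 0.03000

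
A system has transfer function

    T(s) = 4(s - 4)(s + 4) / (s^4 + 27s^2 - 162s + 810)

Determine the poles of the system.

The poles are the roots of the denominator s^4 + 27s^2 - 162s + 810 = 0.
No real roots exist; factor into two real quadratics: (s^2 - 6s + 18)(s^2 + 6s + 45) = 0.
Each quadratic gives a conjugate pair via the quadratic formula.

s = 3 + 3j, 3 - 3j, -3 + 6j, -3 - 6j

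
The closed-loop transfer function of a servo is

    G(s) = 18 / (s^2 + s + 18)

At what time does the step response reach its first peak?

t_p ≈ 0.7457 s

Comparing s^2 + s + 18 to s^2 + 2ζωₙs + ωₙ²: ωₙ = √18 ≈ 4.243 rad/s and ζ = 1/(2·√18) ≈ 0.1179.
ζωₙ = 1/2 = 0.5, so ω_d = ωₙ√(1−ζ²) = √(ωₙ² − (ζωₙ)²) = √(18 − 0.5²) = √17.75 ≈ 4.213 rad/s.
t_p = π/ω_d = π/4.213 ≈ 0.7457 s.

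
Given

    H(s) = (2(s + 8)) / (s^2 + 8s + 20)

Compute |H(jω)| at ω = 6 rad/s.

|H(j6)| ≈ 0.3953

Substitute s = j6: numerator = 16 + j12, denominator = -16 + j48.
|H(j6)| = |16 + j12| / |-16 + j48| = 20 / 50.596 ≈ 0.3953.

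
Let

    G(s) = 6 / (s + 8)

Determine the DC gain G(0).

Set s = 0: G(0) = (6) / (8) = 3/4.

G(0) = 3/4 ≈ 0.7500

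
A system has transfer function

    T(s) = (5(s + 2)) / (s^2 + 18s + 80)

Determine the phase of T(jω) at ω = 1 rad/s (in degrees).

At s = j1: numerator = 10 + j5, denominator = 79 + j18.
∠T = ∠num − ∠den = 26.565° − (12.836°) = 13.73°.

∠T(j1) ≈ 13.73°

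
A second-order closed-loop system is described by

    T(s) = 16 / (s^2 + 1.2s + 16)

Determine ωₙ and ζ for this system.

ωₙ = 4 rad/s, ζ = 0.15

Compare the denominator to the standard form s^2 + 2ζωₙs + ωₙ².
ωₙ² = 16, so ωₙ = 4 rad/s.
2ζωₙ = 1.2, so ζ = 1.2/(2·4) = 0.15.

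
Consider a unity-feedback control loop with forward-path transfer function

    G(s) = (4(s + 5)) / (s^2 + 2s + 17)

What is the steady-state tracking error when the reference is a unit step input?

G(s) has no poles at the origin.
This is a Type 0 system. Kp = lim_{s→0} G(s) = 20/17.
e_ss = 1/(1 + Kp) = 1/(1 + 20/17) = 17/37 ≈ 0.4595.

e_ss = 0.4595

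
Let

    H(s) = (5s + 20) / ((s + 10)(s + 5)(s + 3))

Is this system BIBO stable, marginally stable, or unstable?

The poles can be read from the denominator factors: s = -10, -5, -3.
Since all poles lie strictly in the left half-plane, the system is stable.

stable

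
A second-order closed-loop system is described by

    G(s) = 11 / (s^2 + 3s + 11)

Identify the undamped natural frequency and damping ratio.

ωₙ ≈ 3.317 rad/s, ζ ≈ 0.4523

Compare the denominator to the standard form s^2 + 2ζωₙs + ωₙ².
ωₙ² = 11, so ωₙ = √11 ≈ 3.317 rad/s.
2ζωₙ = 3, so ζ = 3/(2·√11) ≈ 0.4523.
With ζ = 0.4523 the response is underdamped.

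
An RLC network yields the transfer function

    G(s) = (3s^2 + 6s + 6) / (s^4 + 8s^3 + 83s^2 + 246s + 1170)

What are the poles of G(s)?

The poles are the roots of the denominator s^4 + 8s^3 + 83s^2 + 246s + 1170 = 0.
No real roots exist; factor into two real quadratics: (s^2 + 6s + 45)(s^2 + 2s + 26) = 0.
Each quadratic gives a conjugate pair via the quadratic formula.

s = -3 ± 6j, -1 ± 5j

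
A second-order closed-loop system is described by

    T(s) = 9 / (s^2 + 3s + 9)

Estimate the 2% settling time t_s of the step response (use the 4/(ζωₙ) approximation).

t_s ≈ 2.667 s

Comparing s^2 + 3s + 9 to s^2 + 2ζωₙs + ωₙ²: ωₙ = 3 rad/s and ζ = 3/(2·3) = 0.5.
ζωₙ = 3/2 = 1.5, so t_s ≈ 4/(ζωₙ) = 4/1.5 ≈ 2.667 s.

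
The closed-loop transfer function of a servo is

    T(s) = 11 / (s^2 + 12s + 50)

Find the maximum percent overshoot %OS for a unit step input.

%OS ≈ 0.649%

Comparing s^2 + 12s + 50 to s^2 + 2ζωₙs + ωₙ²: ωₙ = √50 ≈ 7.071 rad/s and ζ = 12/(2·√50) ≈ 0.8485.
%OS = 100·exp(−πζ/√(1−ζ²)) = 100·exp(−π·0.8485/√(1−0.8485²)) ≈ 0.649%.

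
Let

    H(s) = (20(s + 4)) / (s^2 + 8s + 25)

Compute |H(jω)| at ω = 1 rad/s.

|H(j1)| ≈ 3.260

Substitute s = j1: numerator = 80 + j20, denominator = 24 + j8.
|H(j1)| = |80 + j20| / |24 + j8| = 82.462 / 25.298 ≈ 3.260.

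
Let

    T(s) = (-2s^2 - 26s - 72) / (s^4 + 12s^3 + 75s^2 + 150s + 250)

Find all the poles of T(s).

s = -1 + 2j, -1 - 2j, -5 + 5j, -5 - 5j

The poles are the roots of the denominator s^4 + 12s^3 + 75s^2 + 150s + 250 = 0.
No real roots exist; factor into two real quadratics: (s^2 + 2s + 5)(s^2 + 10s + 50) = 0.
Each quadratic gives a conjugate pair via the quadratic formula.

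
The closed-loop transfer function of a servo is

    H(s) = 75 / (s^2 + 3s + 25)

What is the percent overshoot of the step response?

Comparing s^2 + 3s + 25 to s^2 + 2ζωₙs + ωₙ²: ωₙ = 5 rad/s and ζ = 3/(2·5) = 0.3.
%OS = 100·exp(−πζ/√(1−ζ²)) = 100·exp(−π·0.3/√(1−0.3²)) ≈ 37.2%.

%OS ≈ 37.2%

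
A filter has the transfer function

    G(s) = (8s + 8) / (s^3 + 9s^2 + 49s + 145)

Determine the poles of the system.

s = -2 ± 5j, -5

The poles are the roots of the denominator s^3 + 9s^2 + 49s + 145 = 0.
Trying s = -5: the polynomial evaluates to 0, so (s + 5) is a factor.
Dividing out leaves s^2 + 4s + 29 = 0.
The quadratic formula then gives s = -2 ± 5j.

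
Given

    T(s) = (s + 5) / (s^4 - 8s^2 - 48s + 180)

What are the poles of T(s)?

s = 3 ± j, -3 ± 3j

The poles are the roots of the denominator s^4 - 8s^2 - 48s + 180 = 0.
No real roots exist; factor into two real quadratics: (s^2 - 6s + 10)(s^2 + 6s + 18) = 0.
Each quadratic gives a conjugate pair via the quadratic formula.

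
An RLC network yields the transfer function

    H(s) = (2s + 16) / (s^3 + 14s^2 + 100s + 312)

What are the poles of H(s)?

s = -4 ± 6j, -6

The poles are the roots of the denominator s^3 + 14s^2 + 100s + 312 = 0.
Trying s = -6: the polynomial evaluates to 0, so (s + 6) is a factor.
Dividing out leaves s^2 + 8s + 52 = 0.
The quadratic formula then gives s = -4 ± 6j.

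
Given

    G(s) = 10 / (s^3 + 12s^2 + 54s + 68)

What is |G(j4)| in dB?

|G(j4)|_dB ≈ -25.9 dB

Substitute s = j4: numerator = 10, denominator = -124 + j152.
|G(j4)| = |10| / |-124 + j152| = 10 / 196.16 ≈ 0.05098.
In decibels: 20·log₁₀(0.05098) ≈ -25.9 dB.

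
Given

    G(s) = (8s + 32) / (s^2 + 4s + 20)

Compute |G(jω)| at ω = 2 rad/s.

|G(j2)| = 2

Substitute s = j2: numerator = 32 + j16, denominator = 16 + j8.
|G(j2)| = |32 + j16| / |16 + j8| = 35.777 / 17.889 = 2.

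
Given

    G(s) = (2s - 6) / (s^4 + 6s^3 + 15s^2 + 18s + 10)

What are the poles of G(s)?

s = -1 + j, -1 - j, -2 + j, -2 - j

The poles are the roots of the denominator s^4 + 6s^3 + 15s^2 + 18s + 10 = 0.
No real roots exist; factor into two real quadratics: (s^2 + 2s + 2)(s^2 + 4s + 5) = 0.
Each quadratic gives a conjugate pair via the quadratic formula.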